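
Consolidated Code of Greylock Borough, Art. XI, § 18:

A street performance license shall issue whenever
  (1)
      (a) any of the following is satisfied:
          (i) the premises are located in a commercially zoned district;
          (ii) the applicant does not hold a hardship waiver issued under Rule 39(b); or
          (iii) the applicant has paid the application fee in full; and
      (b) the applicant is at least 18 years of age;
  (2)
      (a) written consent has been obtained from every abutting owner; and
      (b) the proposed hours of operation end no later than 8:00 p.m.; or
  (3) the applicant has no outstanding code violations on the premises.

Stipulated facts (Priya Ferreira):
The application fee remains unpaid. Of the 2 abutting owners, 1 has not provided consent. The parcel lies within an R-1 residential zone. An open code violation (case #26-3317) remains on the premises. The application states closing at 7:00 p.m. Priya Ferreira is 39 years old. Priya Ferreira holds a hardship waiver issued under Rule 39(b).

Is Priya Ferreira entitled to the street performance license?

No — denied.

(i) commercially zoned — not satisfied.
(ii) not (hardship waiver) — not met.
(iii) fee paid — not met.
(a) = F OR F OR F = false.
(b) age ≥ 18 — satisfied.
So (1) is not satisfied (F AND T).
(a) all abutters consent — not met.
(b) closes by 8 p.m. — holds.
(2) = F AND T = false.
(3) no code violations — not met.
Overall = F OR F OR F = false.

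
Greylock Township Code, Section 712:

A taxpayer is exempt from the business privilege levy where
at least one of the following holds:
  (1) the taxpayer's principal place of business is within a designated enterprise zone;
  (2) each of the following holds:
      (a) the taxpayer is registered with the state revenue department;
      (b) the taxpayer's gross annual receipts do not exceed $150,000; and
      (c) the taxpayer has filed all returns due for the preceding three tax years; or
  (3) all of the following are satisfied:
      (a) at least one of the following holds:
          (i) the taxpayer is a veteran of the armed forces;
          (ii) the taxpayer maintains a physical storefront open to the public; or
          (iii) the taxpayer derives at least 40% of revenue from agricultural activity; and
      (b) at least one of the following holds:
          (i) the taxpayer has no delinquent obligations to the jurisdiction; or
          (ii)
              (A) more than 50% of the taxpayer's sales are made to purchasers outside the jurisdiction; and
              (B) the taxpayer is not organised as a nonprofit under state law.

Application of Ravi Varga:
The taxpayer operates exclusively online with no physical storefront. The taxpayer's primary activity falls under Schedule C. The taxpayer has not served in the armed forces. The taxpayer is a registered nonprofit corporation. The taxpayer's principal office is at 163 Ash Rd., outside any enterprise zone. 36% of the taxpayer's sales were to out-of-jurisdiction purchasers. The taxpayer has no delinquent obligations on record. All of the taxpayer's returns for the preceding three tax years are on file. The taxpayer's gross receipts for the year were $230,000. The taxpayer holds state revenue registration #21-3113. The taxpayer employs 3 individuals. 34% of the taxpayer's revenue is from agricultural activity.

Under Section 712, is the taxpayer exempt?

No — not exempt.

(1) in enterprise zone — fails.
(a) state-registered — satisfied.
(b) receipts ≤ $150,000 — not satisfied.
(c) returns current — met.
(2) = T AND F AND T = false.
(i) veteran — fails.
(ii) has storefront — fails.
(iii) ≥40% agricultural — not met.
So (a) is not satisfied (F OR F OR F).
(i) no delinquency — met.
(A) >50% out-of-jur. sales — not met.
(B) not (nonprofit) — not satisfied.
(ii) = F AND F = false.
(b) = T OR F = true.
(3) = F AND T = false.
So Overall is not satisfied (F OR F OR F).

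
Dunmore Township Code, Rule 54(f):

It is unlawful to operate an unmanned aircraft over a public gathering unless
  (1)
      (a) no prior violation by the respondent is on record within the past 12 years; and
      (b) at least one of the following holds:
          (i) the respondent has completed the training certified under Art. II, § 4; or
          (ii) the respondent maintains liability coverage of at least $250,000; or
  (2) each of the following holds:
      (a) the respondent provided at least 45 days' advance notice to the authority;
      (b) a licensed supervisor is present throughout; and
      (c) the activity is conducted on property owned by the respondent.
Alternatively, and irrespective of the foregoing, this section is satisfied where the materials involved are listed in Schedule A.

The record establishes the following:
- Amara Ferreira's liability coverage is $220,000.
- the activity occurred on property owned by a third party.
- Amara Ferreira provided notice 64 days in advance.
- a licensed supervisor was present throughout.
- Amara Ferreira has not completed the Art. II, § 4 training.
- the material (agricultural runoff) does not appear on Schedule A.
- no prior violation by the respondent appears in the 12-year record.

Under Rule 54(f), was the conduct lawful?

No — unlawful.

(a) no prior violation — met.
(i) training certified — not satisfied.
(ii) coverage ≥ $250,000 — not satisfied.
(b): F OR F → false.
So (1) is not satisfied (T AND F).
(a) ≥45 days' notice — satisfied.
(b) supervisor present — satisfied.
(c) own property — not met.
(2) = T AND T AND F = false.
Overall = F OR F = false.
Exception (Schedule A material) — not satisfied.
Result: main false OR exception false → false.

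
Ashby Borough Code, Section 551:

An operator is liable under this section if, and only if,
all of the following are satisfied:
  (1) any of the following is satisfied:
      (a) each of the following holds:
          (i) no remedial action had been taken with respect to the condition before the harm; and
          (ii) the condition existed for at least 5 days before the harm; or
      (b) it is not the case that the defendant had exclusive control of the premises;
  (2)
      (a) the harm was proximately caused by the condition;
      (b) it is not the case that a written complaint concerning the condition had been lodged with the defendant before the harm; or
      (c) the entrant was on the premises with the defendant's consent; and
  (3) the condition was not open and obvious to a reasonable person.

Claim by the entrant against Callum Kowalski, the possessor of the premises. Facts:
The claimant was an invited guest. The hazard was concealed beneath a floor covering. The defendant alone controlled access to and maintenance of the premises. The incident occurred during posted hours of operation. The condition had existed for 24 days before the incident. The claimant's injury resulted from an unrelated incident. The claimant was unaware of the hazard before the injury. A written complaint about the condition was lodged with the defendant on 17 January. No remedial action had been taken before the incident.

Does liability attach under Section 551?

Yes — liable.

(i) no remedial action — met.
(ii) condition ≥5 days old — satisfied.
(a) = T AND T = true.
(b) not (exclusive control) — not met.
(1) = T OR F = true.
(a) proximate cause — not satisfied.
(b) not (complaint lodged) — not met.
(c) consent to enter — holds.
(2): F OR F OR T → true.
(3) not open/obvious — satisfied.
So Overall is satisfied (T AND T AND T).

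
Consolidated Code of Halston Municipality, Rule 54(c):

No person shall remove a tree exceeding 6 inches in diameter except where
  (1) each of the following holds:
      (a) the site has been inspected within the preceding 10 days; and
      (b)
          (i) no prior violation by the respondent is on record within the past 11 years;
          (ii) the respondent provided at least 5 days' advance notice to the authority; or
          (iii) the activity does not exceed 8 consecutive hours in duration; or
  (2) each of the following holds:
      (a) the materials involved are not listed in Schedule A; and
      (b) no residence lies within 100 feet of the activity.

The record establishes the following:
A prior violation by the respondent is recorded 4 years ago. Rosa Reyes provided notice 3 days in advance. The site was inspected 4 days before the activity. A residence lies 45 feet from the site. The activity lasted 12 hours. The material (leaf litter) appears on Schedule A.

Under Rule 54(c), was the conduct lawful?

No — unlawful.

(a) site inspected — satisfied.
(i) no prior violation — fails.
(ii) ≥5 days' notice — fails.
(iii) ≤ 8 hrs duration — not met.
(b) = F OR F OR F = false.
So (1) is not satisfied (T AND F).
(a) not (Schedule A material) — fails.
(b) no residence in 100 ft — not met.
So (2) is not satisfied (F AND F).
Overall: F OR F → false.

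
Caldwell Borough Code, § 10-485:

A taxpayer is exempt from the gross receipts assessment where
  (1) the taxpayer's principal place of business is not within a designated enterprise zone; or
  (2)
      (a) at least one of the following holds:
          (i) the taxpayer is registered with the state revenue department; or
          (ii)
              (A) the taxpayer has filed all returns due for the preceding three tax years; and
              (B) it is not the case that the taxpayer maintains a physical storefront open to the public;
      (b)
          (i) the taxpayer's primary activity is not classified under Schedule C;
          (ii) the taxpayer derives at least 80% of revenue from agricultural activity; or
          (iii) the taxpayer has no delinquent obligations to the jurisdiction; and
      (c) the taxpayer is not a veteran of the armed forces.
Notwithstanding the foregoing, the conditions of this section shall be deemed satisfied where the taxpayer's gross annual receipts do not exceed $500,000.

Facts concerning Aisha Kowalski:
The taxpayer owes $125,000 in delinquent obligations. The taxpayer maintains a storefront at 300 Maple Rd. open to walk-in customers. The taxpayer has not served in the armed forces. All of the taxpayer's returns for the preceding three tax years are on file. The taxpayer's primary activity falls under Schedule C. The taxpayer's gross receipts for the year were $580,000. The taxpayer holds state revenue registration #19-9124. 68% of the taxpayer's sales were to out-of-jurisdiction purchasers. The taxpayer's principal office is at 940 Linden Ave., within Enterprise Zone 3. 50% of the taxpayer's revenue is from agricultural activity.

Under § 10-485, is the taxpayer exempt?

No — not exempt.

(1) not (in enterprise zone) — not met.
(i) state-registered — satisfied.
(A) returns current — met.
(B) not (has storefront) — not satisfied.
(ii): T AND F → false.
So (a) is satisfied (T OR F).
(i) not (Schedule C activity) — fails.
(ii) ≥80% agricultural — fails.
(iii) no delinquency — fails.
So (b) is not satisfied (F OR F OR F).
(c) not (veteran) — met.
(2): T AND F AND T → false.
So Overall is not satisfied (F OR F).
Exception (receipts ≤ $500,000) — not satisfied.
Result: main false OR exception false → false.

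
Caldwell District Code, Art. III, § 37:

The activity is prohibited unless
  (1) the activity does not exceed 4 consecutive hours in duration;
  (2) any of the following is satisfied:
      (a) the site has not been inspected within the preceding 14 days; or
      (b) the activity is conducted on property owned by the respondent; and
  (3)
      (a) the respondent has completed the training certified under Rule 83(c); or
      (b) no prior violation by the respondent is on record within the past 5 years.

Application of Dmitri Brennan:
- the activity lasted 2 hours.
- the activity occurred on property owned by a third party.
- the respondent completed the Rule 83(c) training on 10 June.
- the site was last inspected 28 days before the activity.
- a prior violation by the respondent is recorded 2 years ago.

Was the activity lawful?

(1) ≤ 4 hrs duration — satisfied.
(a) not (site inspected) — satisfied.
(b) own property — not met.
So (2) is satisfied (T OR F).
(a) training certified — satisfied.
(b) no prior violation — not met.
(3) = T OR F = true.
Overall = T AND T AND T = true.

Yes — lawful.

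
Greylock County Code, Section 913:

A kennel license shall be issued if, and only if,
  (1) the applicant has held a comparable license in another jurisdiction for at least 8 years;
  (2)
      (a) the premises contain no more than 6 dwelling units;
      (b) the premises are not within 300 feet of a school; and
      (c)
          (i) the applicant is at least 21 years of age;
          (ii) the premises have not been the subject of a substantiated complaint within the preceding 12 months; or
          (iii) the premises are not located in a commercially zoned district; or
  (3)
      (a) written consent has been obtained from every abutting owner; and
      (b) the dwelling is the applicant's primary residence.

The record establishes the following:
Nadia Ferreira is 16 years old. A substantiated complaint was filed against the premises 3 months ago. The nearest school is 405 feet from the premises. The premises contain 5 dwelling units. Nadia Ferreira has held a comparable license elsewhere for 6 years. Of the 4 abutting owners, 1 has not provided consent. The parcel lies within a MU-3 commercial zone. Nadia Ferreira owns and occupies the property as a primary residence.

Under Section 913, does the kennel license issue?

(1) prior license ≥ 8 yr — not met.
(a) ≤ 6 units — satisfied.
(b) ≥300 ft from school — met.
(i) age ≥ 21 — not satisfied.
(ii) no complaint in 12 mo. — not met.
(iii) not (commercially zoned) — not satisfied.
So (c) is not satisfied (F OR F OR F).
(2) = T AND T AND F = false.
(a) all abutters consent — not met.
(b) primary residence — satisfied.
So (3) is not satisfied (F AND T).
So Overall is not satisfied (F OR F OR F).

No — denied.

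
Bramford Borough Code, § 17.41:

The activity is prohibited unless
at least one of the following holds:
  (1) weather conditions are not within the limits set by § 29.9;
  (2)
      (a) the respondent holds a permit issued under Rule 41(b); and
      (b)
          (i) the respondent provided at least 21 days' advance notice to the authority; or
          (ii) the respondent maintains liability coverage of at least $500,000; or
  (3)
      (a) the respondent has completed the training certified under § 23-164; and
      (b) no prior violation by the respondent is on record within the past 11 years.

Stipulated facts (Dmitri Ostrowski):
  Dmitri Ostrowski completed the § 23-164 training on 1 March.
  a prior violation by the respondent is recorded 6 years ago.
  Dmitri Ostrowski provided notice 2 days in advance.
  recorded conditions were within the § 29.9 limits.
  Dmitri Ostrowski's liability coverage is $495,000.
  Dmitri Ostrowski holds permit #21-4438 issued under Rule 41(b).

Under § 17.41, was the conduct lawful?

(1) not (weather ok) — fails.
(a) holds permit — met.
(i) ≥21 days' notice — not met.
(ii) coverage ≥ $500,000 — not satisfied.
(b) = F OR F = false.
(2): T AND F → false.
(a) training certified — holds.
(b) no prior violation — not satisfied.
(3): T AND F → false.
So Overall is not satisfied (F OR F OR F).

No — unlawful.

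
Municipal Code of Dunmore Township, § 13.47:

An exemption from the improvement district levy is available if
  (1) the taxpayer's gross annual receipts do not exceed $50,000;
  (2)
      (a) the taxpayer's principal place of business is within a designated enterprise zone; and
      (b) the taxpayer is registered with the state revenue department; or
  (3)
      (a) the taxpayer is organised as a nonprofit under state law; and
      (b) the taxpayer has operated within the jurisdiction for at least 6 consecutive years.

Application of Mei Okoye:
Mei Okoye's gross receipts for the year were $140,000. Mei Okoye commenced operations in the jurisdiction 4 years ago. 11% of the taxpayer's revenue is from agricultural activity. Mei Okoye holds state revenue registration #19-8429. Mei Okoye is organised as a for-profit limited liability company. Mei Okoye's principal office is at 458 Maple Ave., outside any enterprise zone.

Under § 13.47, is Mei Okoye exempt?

No — not exempt.

(1) receipts ≤ $50,000 — not satisfied.
(a) in enterprise zone — not satisfied.
(b) state-registered — holds.
(2) = F AND T = false.
(a) nonprofit — not met.
(b) ≥ 6 yrs in jurisdiction — not met.
(3): F AND F → false.
Overall = F OR F OR F = false.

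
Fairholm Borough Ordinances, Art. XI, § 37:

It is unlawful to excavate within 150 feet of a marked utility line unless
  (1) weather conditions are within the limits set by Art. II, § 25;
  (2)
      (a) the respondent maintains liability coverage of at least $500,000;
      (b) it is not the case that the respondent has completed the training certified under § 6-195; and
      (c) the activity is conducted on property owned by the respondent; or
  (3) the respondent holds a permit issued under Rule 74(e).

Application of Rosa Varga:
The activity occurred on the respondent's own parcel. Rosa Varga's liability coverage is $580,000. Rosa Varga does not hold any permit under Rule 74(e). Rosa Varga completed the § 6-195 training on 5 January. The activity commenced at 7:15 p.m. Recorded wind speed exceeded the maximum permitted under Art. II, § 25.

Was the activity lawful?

(1) weather ok — not satisfied.
(a) coverage ≥ $500,000 — holds.
(b) not (training certified) — fails.
(c) own property — satisfied.
(2): T AND F AND T → false.
(3) holds permit — not met.
So Overall is not satisfied (F OR F OR F).

No — unlawful.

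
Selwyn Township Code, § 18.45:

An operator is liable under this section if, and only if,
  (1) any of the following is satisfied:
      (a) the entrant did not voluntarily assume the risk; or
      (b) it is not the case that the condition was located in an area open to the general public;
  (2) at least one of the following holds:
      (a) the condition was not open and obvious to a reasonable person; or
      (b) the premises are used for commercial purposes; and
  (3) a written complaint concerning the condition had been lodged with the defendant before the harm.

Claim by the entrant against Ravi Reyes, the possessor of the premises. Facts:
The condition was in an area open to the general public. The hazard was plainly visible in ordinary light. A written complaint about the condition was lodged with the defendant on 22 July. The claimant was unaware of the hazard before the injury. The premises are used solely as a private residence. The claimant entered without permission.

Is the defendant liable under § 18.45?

(a) no assumed risk — holds.
(b) not (public area) — not satisfied.
(1) = T OR F = true.
(a) not open/obvious — not met.
(b) commercial use — not satisfied.
(2) = F OR F = false.
(3) complaint lodged — met.
Overall = T AND F AND T = false.

No — not liable.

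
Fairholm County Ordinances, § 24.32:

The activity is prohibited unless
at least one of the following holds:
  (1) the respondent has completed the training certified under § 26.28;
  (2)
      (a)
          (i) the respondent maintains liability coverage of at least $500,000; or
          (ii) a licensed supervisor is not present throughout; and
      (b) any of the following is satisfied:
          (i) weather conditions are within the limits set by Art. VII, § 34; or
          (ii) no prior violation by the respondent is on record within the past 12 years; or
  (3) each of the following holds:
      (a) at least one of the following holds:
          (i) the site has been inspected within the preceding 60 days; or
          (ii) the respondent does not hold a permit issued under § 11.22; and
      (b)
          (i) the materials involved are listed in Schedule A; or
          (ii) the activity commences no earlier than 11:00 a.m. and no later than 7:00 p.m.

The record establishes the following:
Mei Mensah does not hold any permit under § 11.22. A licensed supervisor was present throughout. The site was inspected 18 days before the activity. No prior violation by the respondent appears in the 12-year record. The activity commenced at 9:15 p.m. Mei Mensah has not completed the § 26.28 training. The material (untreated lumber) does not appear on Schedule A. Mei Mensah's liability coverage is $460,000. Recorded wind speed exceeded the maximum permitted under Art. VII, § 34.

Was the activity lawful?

(1) training certified — not satisfied.
(i) coverage ≥ $500,000 — fails.
(ii) not (supervisor present) — not met.
(a): F OR F → false.
(i) weather ok — not satisfied.
(ii) no prior violation — satisfied.
(b) = F OR T = true.
So (2) is not satisfied (F AND T).
(i) site inspected — satisfied.
(ii) not (holds permit) — holds.
(a) = T OR T = true.
(i) Schedule A material — not satisfied.
(ii) start within hours — not satisfied.
So (b) is not satisfied (F OR F).
(3) = T AND F = false.
Overall = F OR F OR F = false.

No — unlawful.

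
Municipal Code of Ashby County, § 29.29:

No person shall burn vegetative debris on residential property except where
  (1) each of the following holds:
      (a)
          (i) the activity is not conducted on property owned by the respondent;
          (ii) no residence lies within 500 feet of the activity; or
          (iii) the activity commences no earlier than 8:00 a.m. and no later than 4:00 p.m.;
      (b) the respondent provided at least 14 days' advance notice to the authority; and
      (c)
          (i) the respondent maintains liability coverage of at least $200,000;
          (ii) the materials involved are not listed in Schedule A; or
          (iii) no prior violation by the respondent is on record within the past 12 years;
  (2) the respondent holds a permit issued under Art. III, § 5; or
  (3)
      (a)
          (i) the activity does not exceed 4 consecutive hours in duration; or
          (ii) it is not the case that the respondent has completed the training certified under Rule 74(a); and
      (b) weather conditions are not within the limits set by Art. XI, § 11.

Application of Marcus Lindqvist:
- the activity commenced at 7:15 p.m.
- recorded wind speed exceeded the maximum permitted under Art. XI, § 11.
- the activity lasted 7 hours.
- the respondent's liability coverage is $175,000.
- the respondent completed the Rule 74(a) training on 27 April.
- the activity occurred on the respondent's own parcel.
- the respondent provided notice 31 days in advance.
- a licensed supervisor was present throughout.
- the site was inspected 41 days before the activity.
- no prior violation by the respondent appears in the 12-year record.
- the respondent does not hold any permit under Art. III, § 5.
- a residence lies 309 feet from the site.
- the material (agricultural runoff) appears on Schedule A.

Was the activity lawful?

(i) not (own property) — not met.
(ii) no residence in 500 ft — not met.
(iii) start within hours — fails.
So (a) is not satisfied (F OR F OR F).
(b) ≥14 days' notice — met.
(i) coverage ≥ $200,000 — not satisfied.
(ii) not (Schedule A material) — not satisfied.
(iii) no prior violation — satisfied.
So (c) is satisfied (F OR F OR T).
(1): F AND T AND T → false.
(2) holds permit — not satisfied.
(i) ≤ 4 hrs duration — not satisfied.
(ii) not (training certified) — not met.
So (a) is not satisfied (F OR F).
(b) not (weather ok) — satisfied.
(3) = F AND T = false.
So Overall is not satisfied (F OR F OR F).

No — unlawful.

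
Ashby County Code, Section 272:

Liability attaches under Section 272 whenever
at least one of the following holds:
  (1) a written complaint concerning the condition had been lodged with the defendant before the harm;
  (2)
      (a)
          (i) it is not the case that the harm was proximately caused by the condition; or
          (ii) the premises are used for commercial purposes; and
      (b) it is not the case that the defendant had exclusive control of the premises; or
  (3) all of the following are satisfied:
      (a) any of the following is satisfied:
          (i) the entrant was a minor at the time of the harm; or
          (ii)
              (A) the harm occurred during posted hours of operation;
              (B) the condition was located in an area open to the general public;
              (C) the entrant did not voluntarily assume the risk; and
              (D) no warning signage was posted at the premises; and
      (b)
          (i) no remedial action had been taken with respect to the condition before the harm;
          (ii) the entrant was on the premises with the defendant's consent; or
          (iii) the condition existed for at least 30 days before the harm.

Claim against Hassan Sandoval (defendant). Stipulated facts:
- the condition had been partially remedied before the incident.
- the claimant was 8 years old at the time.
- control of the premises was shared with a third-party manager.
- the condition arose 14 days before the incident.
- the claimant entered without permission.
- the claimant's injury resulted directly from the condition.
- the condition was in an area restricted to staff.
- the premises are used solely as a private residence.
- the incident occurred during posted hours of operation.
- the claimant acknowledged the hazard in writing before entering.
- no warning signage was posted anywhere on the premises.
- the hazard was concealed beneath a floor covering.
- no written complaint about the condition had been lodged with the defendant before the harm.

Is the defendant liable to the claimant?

(1) complaint lodged — not met.
(i) not (proximate cause) — fails.
(ii) commercial use — not met.
So (a) is not satisfied (F OR F).
(b) not (exclusive control) — holds.
So (2) is not satisfied (F AND T).
(i) entrant a minor — holds.
(A) during posted hours — met.
(B) public area — fails.
(C) no assumed risk — not met.
(D) no signage posted — met.
(ii): T AND F AND F AND T → false.
(a) = T OR F = true.
(i) no remedial action — not satisfied.
(ii) consent to enter — not met.
(iii) condition ≥30 days old — fails.
(b): F OR F OR F → false.
(3) = T AND F = false.
Overall: F OR F OR F → false.

No — not liable.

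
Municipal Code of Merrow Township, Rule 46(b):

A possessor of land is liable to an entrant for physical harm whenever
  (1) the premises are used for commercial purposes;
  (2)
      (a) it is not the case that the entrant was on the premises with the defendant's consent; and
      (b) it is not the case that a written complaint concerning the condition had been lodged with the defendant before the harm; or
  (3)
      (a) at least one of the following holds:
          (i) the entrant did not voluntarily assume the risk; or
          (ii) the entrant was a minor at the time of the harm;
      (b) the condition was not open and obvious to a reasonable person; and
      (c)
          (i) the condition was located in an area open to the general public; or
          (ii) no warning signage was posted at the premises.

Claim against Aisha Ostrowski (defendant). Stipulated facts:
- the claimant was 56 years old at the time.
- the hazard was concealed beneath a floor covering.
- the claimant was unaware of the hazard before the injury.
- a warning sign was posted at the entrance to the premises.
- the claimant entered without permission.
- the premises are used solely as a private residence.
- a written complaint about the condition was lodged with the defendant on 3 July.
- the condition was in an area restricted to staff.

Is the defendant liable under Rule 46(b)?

(1) commercial use — not met.
(a) not (consent to enter) — satisfied.
(b) not (complaint lodged) — not met.
So (2) is not satisfied (T AND F).
(i) no assumed risk — holds.
(ii) entrant a minor — fails.
(a): T OR F → true.
(b) not open/obvious — satisfied.
(i) public area — not satisfied.
(ii) no signage posted — fails.
So (c) is not satisfied (F OR F).
(3) = T AND T AND F = false.
So Overall is not satisfied (F OR F OR F).

No — not liable.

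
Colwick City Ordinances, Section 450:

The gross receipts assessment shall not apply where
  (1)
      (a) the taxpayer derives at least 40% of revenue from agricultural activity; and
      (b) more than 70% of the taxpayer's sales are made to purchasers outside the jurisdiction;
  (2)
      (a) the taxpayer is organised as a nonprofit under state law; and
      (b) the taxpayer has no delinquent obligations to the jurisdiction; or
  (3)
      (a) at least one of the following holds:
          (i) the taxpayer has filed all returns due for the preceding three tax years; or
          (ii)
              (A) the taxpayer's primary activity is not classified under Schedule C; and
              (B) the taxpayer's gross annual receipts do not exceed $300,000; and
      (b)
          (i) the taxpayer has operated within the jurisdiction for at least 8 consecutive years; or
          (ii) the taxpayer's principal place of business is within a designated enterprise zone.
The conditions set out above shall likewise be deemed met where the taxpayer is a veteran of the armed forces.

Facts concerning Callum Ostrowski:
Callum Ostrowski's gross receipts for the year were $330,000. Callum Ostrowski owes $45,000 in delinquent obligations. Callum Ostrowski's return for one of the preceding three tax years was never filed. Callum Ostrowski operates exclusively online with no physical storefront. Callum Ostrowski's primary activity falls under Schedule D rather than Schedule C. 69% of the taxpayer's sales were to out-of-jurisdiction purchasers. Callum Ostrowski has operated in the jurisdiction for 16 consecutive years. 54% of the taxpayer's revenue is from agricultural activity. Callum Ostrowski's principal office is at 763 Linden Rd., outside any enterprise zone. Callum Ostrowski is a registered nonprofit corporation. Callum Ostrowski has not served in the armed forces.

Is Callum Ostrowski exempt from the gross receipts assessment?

No — not exempt.

(a) ≥40% agricultural — satisfied.
(b) >70% out-of-jur. sales — not met.
(1) = T AND F = false.
(a) nonprofit — holds.
(b) no delinquency — not met.
So (2) is not satisfied (T AND F).
(i) returns current — not satisfied.
(A) not (Schedule C activity) — satisfied.
(B) receipts ≤ $300,000 — fails.
(ii): T AND F → false.
(a): F OR F → false.
(i) ≥ 8 yrs in jurisdiction — holds.
(ii) in enterprise zone — fails.
(b) = T OR F = true.
(3) = F AND T = false.
Overall: F OR F OR F → false.
Exception (veteran) — not satisfied.
Result: main false OR exception false → false.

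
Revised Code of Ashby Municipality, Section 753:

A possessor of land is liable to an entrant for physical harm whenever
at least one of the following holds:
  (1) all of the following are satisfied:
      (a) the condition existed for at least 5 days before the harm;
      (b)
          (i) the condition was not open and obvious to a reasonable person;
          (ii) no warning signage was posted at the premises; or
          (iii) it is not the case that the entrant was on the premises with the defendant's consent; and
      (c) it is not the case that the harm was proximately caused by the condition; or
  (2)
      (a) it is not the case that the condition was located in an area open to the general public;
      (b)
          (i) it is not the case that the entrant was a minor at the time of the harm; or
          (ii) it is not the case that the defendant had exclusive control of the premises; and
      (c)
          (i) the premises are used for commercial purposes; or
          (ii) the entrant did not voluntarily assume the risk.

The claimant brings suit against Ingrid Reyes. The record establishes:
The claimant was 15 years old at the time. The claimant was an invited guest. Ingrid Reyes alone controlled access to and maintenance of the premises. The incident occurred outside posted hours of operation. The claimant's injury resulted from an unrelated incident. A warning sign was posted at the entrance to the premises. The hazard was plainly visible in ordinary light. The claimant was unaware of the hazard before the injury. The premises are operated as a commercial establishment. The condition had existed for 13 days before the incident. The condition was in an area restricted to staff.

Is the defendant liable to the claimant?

No — not liable.

(a) condition ≥5 days old — met.
(i) not open/obvious — not satisfied.
(ii) no signage posted — not satisfied.
(iii) not (consent to enter) — not satisfied.
(b): F OR F OR F → false.
(c) not (proximate cause) — met.
(1): T AND F AND T → false.
(a) not (public area) — met.
(i) not (entrant a minor) — not satisfied.
(ii) not (exclusive control) — not satisfied.
(b) = F OR F = false.
(i) commercial use — holds.
(ii) no assumed risk — holds.
So (c) is satisfied (T OR T).
(2): T AND F AND T → false.
Overall = F OR F = false.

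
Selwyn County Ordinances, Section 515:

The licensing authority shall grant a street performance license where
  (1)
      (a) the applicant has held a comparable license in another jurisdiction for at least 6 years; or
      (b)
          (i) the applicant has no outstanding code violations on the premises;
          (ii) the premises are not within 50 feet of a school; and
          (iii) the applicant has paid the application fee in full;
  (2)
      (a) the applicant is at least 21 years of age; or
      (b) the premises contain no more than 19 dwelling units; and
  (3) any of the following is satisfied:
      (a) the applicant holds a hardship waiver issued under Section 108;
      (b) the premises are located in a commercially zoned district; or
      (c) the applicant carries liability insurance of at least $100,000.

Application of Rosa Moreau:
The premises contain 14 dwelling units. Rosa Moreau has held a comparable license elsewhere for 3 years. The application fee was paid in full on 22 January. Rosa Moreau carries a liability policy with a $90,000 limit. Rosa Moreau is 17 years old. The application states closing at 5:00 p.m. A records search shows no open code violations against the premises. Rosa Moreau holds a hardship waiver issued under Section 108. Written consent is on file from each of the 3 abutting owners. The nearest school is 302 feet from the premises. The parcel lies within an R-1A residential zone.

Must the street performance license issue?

(a) prior license ≥ 6 yr — not met.
(i) no code violations — satisfied.
(ii) ≥50 ft from school — satisfied.
(iii) fee paid — holds.
(b): T AND T AND T → true.
(1): F OR T → true.
(a) age ≥ 21 — fails.
(b) ≤ 19 units — satisfied.
(2): F OR T → true.
(a) hardship waiver — holds.
(b) commercially zoned — not satisfied.
(c) insurance ≥ $100,000 — not met.
(3) = T OR F OR F = true.
So Overall is satisfied (T AND T AND T).

Yes — granted.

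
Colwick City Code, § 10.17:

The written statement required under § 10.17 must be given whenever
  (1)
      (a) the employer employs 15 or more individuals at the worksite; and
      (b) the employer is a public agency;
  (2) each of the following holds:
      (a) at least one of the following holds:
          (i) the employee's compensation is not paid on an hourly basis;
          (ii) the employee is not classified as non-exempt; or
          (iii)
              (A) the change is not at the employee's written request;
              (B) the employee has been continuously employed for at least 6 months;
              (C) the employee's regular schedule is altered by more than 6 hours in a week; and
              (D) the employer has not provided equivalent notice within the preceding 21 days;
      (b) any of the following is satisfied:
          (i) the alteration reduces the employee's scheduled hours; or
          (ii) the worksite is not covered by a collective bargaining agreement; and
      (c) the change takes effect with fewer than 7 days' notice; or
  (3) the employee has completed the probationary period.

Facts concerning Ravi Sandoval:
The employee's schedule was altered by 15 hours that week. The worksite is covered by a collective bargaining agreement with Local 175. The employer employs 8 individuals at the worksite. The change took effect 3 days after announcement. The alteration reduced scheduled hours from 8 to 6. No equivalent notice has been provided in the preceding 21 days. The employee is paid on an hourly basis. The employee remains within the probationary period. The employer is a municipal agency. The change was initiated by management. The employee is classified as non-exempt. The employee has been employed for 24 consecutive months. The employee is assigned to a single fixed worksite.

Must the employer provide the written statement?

Yes — required.

(a) ≥ 15 at site — not satisfied.
(b) public agency — met.
(1) = F AND T = false.
(i) not (hourly-paid) — not met.
(ii) not (non-exempt) — fails.
(A) not employee-requested — satisfied.
(B) tenure ≥ 6 mo. — satisfied.
(C) schedule shift > 6h — met.
(D) no recent notice — satisfied.
So (iii) is satisfied (T AND T AND T AND T).
(a): F OR F OR T → true.
(i) hours reduced — met.
(ii) no CBA — not satisfied.
(b): T OR F → true.
(c) < 7 days' notice — satisfied.
(2) = T AND T AND T = true.
(3) past probation — fails.
Overall: F OR T OR F → true.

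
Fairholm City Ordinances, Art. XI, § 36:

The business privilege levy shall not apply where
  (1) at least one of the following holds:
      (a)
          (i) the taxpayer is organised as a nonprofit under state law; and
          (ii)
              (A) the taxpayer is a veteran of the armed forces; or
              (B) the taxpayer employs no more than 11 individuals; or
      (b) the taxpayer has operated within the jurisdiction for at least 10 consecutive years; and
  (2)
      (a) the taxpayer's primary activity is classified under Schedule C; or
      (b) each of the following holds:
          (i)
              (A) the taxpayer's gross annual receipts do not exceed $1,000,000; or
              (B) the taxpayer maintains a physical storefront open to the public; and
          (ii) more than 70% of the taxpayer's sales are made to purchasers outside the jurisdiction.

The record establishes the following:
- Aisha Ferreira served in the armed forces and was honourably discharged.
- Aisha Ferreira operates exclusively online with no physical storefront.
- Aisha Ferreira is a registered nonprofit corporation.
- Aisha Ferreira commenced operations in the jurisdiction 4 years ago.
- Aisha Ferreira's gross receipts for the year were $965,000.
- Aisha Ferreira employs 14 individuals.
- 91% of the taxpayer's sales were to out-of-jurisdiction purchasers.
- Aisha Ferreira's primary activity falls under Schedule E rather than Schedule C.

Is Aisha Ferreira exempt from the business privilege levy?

(i) nonprofit — holds.
(A) veteran — holds.
(B) ≤ 11 employees — fails.
(ii): T OR F → true.
(a) = T AND T = true.
(b) ≥ 10 yrs in jurisdiction — not met.
So (1) is satisfied (T OR F).
(a) Schedule C activity — fails.
(A) receipts ≤ $1,000,000 — met.
(B) has storefront — not satisfied.
(i): T OR F → true.
(ii) >70% out-of-jur. sales — holds.
(b): T AND T → true.
(2): F OR T → true.
Overall: T AND T → true.

Yes — exempt.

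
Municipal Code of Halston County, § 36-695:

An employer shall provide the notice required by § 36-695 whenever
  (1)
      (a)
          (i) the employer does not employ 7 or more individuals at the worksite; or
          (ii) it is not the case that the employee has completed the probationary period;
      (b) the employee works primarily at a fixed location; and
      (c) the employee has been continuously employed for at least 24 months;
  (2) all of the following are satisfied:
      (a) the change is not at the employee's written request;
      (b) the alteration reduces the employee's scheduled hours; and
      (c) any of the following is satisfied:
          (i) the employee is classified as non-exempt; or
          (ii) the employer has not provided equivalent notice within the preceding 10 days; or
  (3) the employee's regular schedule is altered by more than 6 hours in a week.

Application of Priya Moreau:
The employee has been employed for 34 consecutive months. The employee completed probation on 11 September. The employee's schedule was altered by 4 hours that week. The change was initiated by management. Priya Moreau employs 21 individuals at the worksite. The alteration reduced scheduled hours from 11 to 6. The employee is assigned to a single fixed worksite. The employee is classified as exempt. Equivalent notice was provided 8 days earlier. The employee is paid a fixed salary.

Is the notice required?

(i) not (≥ 7 at site) — fails.
(ii) not (past probation) — not met.
So (a) is not satisfied (F OR F).
(b) fixed location — satisfied.
(c) tenure ≥ 24 mo. — holds.
So (1) is not satisfied (F AND T AND T).
(a) not employee-requested — holds.
(b) hours reduced — holds.
(i) non-exempt — not met.
(ii) no recent notice — not met.
(c): F OR F → false.
(2) = T AND T AND F = false.
(3) schedule shift > 6h — not satisfied.
Overall: F OR F OR F → false.

No — not required.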